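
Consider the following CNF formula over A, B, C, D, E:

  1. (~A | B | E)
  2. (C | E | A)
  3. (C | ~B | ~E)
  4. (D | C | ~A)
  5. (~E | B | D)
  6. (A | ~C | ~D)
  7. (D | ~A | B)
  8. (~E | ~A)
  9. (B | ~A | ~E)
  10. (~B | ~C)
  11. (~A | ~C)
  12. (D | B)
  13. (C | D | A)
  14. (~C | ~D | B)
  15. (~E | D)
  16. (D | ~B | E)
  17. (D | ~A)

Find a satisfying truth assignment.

A = T  B = T  C = F  D = T  E = F

Branch on A: take A = True.
  then E is forced to False.
  then B is forced to True.
  then C is forced to False.
  then D is forced to True.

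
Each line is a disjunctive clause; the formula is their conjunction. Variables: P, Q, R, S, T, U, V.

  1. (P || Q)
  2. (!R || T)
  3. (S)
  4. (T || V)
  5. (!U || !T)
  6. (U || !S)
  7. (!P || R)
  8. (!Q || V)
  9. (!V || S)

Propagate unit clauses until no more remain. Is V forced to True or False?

Unit clause (S) sets S = True.
From (!S || U) and S = True: U = True.
In (!T || !U), !U is now false; !T must hold, so T = False.
In (T || !R), T is now false; !R must hold, so R = False.
(T || V) with T = False leaves only V, so V = True.

True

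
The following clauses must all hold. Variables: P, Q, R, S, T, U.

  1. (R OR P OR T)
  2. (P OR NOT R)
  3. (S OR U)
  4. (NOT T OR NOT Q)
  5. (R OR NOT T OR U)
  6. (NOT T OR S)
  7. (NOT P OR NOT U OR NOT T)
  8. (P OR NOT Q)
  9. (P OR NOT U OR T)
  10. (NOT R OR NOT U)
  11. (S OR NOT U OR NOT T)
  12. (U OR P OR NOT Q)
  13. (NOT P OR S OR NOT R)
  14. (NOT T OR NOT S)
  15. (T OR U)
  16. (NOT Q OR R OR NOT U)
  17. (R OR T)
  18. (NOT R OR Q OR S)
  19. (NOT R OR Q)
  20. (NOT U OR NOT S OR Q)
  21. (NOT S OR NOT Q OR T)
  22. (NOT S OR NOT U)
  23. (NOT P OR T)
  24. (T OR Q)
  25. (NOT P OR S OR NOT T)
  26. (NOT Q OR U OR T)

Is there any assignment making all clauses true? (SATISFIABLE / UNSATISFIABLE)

UNSATISFIABLE

T = True:
  propagation gives Q=False, S=True; an empty clause results — contradiction.
T = False:
  propagation gives U=True, P=True; an empty clause results — contradiction.
Every branch closes, so no satisfying assignment exists.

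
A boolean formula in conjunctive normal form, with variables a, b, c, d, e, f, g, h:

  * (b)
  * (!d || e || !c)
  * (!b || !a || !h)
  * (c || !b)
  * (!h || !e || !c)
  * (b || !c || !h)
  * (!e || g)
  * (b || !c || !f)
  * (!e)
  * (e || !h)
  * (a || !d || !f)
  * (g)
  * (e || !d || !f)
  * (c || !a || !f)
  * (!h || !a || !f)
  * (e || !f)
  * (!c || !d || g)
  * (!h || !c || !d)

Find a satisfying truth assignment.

a=F, b=T, c=T, d=F, e=F, f=F, g=T, h=F

The clause (b) is unit: b must be True.
Unit propagation: (c) forces c = True.
(!e) is a unit clause, so e = False.
The clause (!d) is unit: d must be False.
The clause (!h) is unit: h must be False.
Unit propagation: (g) forces g = True.
Unit propagation: (!f) forces f = False.
a is now unconstrained; take a = False.
Every clause has at least one true literal under this assignment.
Check each clause:
  1. (b) — b is true.
  2. (!c || e || !d) — !d is true.
  3. (!h || !b || !a) — !h is true.
  4. (c || !b) — c is true.
  5. (!c || !h || !e) — !h is true.
  6. (!c || b || !h) — !h is true.
  7. (!e || g) — !e is true.
  8. (!f || b || !c) — b is true.
  9. (!e) — !e is true.
  10. (e || !h) — !h is true.
  11. (!f || !d || a) — !f is true.
  12. (g) — g is true.
  13. (!f || !d || e) — !f is true.
  14. (!f || c || !a) — !f is true.
  15. (!f || !a || !h) — !h is true.
  16. (!f || e) — !f is true.
  17. (!d || g || !c) — !d is true.
  18. (!c || !h || !d) — !h is true.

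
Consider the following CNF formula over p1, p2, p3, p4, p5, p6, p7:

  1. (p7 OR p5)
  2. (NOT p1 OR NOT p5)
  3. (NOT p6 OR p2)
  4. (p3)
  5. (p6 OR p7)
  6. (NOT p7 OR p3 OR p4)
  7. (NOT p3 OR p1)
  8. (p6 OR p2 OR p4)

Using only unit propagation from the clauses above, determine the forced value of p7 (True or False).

True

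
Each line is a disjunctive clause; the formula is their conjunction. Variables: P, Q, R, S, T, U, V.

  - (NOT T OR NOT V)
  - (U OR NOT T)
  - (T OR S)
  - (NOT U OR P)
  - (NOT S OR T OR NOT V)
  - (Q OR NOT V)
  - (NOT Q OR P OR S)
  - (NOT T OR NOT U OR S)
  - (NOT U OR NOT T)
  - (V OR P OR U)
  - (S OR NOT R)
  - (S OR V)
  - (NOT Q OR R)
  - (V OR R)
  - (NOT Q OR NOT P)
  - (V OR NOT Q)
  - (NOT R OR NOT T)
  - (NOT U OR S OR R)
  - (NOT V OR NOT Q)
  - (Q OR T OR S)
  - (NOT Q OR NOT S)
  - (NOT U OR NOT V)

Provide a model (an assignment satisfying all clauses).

P = T, Q = F, R = T, S = T, T = F, U = T, V = F

Check each clause:
  1. (NOT V OR NOT T) — NOT V is true.
  2. (U OR NOT T) — NOT T is true.
  3. (S OR T) — S is true.
  4. (P OR NOT U) — P is true.
  5. (NOT S OR T OR NOT V) — NOT V is true.
  6. (Q OR NOT V) — NOT V is true.
  7. (NOT Q OR P OR S) — P is true.
  8. (NOT T OR S OR NOT U) — NOT T is true.
  9. (NOT U OR NOT T) — NOT T is true.
  10. (P OR U OR V) — P is true.
  11. (S OR NOT R) — S is true.
  12. (S OR V) — S is true.
  13. (R OR NOT Q) — R is true.
  14. (V OR R) — R is true.
  15. (NOT Q OR NOT P) — NOT Q is true.
  16. (NOT Q OR V) — NOT Q is true.
  17. (NOT T OR NOT R) — NOT T is true.
  18. (NOT U OR S OR R) — R is true.
  19. (NOT V OR NOT Q) — NOT V is true.
  20. (S OR Q OR T) — S is true.
  21. (NOT Q OR NOT S) — NOT Q is true.
  22. (NOT U OR NOT V) — NOT V is true.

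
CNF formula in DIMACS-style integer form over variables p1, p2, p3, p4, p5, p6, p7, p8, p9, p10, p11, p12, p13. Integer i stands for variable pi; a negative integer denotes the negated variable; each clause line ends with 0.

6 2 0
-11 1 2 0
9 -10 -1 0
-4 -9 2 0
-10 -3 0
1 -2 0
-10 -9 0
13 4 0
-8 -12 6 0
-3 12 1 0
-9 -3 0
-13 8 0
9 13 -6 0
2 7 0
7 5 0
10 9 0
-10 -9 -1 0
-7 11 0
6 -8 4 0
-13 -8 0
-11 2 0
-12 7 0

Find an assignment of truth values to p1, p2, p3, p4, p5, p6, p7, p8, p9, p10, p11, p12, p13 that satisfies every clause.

p3 occurs only negated in the remaining clauses — set p3 = False.
Pure literal: p5 appears only positively; assign p5 = True.
Set p1 = True and propagate.
For the remaining variables, p2 = True, p4 = True, p6 = True, p7 = True, p8 = False, p9 = True, p10 = False, p11 = True, p12 = False, p13 = False works.

p1 = T, p2 = T, p3 = F, p4 = T, p5 = T, p6 = T, p7 = T, p8 = F, p9 = T, p10 = F, p11 = T, p12 = F, p13 = F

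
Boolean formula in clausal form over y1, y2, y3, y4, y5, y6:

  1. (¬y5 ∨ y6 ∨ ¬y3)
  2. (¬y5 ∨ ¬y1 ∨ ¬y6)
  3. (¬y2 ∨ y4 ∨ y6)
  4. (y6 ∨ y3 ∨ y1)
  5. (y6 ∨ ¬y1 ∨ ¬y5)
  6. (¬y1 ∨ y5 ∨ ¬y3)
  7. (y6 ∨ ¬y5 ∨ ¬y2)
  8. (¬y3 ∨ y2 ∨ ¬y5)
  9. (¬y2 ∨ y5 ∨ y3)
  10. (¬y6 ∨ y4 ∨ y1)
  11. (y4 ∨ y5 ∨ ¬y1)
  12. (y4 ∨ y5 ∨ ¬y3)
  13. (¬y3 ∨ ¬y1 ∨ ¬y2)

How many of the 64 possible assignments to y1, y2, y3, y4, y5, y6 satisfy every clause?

10

Case analysis on y5 and y1:
  y5=1, y1=1: a clause becomes empty — 0.
  y5=1, y1=0: remaining (y2,y3,y4,y6) ∈ {(0,0,1,1); (1,0,1,1); (1,1,1,1)} — 3.
  y5=0, y1=1: remaining (y2,y3,y4,y6) ∈ {(0,0,1,0); (0,0,1,1)} — 2.
  y5=0, y1=0: 5 of the 16 assignments to (y2,y3,y4,y6) work.
Total: 0 + 3 + 2 + 5 = 10.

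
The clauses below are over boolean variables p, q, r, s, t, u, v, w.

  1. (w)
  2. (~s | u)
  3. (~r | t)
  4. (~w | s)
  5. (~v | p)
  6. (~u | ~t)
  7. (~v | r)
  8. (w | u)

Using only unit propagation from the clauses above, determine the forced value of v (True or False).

False

Unit clause (w) sets w = True.
From (~w | s) and w = True: s = True.
From (u | ~s) and s = True: u = True.
From (~t | ~u) and u = True: t = False.
From (t | ~r) and t = False: r = False.
From (r | ~v) and r = False: v = False.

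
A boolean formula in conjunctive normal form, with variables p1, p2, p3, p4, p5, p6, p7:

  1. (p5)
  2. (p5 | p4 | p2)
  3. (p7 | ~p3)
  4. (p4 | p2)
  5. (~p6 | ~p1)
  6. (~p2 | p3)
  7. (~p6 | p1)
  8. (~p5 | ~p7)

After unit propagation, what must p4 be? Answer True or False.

Unit clause (p5) sets p5 = True.
In (~p7 | ~p5), ~p5 is now false; ~p7 must hold, so p7 = False.
(~p3 | p7) with p7 = False leaves only ~p3, so p3 = False.
In (~p2 | p3), p3 is now false; ~p2 must hold, so p2 = False.
From (p2 | p4) and p2 = False: p4 = True.

True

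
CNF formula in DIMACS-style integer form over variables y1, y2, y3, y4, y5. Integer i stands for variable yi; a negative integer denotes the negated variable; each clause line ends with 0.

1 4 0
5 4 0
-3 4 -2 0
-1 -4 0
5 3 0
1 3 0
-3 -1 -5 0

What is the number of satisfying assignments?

6

The models are:
  y1=F y2=F y3=T y4=T y5=F
  y1=F y2=F y3=T y4=T y5=T
  y1=F y2=T y3=T y4=T y5=F
  y1=F y2=T y3=T y4=T y5=T
  y1=T y2=F y3=F y4=F y5=T
  y1=T y2=T y3=F y4=F y5=T
That's 6 in total.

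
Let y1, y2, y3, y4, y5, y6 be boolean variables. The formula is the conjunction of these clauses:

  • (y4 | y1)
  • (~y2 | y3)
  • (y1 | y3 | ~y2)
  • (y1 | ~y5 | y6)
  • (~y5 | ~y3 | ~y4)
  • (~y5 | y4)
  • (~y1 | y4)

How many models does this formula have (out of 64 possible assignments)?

15

Split on y1, then y4.
  y1=1, y4=1: y6 free; 4 ways for (y2,y3,y5) × 2^1 = 8.
  y1=1, y4=0: a clause becomes empty — 0.
  y1=0, y4=1: 7 of the 16 assignments to (y2,y3,y5,y6) work.
  y1=0, y4=0: a clause becomes empty — 0.
Total: 8 + 0 + 7 + 0 = 15.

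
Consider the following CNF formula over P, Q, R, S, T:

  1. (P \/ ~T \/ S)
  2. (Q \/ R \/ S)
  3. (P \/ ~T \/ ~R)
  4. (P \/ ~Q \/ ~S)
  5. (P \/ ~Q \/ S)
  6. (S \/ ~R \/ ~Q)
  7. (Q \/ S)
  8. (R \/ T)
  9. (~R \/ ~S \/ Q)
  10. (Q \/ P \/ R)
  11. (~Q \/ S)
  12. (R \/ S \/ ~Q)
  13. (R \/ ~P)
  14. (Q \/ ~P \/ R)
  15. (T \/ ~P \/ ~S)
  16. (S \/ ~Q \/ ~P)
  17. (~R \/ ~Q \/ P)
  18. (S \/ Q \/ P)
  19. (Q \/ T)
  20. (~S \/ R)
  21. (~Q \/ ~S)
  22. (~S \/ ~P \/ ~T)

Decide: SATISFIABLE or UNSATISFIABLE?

Q = True:
  propagation gives S=True; an empty clause results — contradiction.
Q = False:
  propagation gives S=True, R=False; an empty clause results — contradiction.
Every branch closes, so no satisfying assignment exists.

UNSATISFIABLE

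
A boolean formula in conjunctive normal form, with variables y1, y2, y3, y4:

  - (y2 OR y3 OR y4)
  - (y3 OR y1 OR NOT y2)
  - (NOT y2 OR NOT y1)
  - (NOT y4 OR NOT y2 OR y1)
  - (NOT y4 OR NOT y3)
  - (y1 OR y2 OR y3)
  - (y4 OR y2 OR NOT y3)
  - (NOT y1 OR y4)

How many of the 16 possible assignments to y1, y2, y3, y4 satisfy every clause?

2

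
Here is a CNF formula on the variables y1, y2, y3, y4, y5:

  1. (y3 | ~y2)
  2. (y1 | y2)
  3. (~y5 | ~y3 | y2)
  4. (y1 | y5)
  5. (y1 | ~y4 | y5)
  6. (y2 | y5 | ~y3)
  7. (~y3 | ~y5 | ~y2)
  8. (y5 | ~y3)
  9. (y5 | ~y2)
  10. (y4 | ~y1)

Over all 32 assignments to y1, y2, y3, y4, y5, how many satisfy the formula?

The models are:
  y1=1 y2=0 y3=0 y4=1 y5=0
  y1=1 y2=0 y3=0 y4=1 y5=1
Count: 2.

2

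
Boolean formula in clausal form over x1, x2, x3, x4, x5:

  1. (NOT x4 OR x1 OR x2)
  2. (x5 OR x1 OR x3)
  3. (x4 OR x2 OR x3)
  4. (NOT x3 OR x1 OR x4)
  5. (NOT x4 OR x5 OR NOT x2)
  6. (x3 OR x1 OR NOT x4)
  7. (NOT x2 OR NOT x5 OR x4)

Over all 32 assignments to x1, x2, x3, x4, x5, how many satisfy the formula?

11

Case analysis on x4 and x1:
  x4=1, x1=1: x3 free; 3 ways for (x2,x5) × 2^1 = 6.
  x4=1, x1=0: remaining (x2,x3,x5) ∈ {(1,1,1)} — 1.
  x4=0, x1=1: remaining (x2,x3,x5) ∈ {(0,1,0); (0,1,1); (1,0,0); (1,1,0)} — 4.
  x4=0, x1=0: a clause becomes empty — 0.
Total: 6 + 1 + 4 + 0 = 11.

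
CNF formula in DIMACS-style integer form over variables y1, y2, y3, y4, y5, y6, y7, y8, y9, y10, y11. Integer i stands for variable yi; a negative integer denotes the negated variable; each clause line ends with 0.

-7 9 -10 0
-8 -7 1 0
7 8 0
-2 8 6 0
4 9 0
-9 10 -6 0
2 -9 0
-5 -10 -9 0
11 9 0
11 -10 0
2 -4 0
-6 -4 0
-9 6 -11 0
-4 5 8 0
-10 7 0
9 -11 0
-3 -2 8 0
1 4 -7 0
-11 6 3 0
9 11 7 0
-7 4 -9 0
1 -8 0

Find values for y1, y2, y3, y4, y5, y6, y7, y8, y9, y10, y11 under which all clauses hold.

y1 occurs only positively in the remaining clauses — set y1 = True.
Try y2 = True.
Try y3 = True.
  then y8 is forced to True.
Set y4 = False and propagate.
  then y9 is forced to True.
  then y7 is forced to False.
  then y10 is forced to False.
  then y6 is forced to False.
  then y11 is forced to False.
y5 is now unconstrained; take y5 = True.
Every clause has at least one true literal under this assignment.

y1=True, y2=True, y3=True, y4=False, y5=True, y6=False, y7=False, y8=True, y9=True, y10=False, y11=False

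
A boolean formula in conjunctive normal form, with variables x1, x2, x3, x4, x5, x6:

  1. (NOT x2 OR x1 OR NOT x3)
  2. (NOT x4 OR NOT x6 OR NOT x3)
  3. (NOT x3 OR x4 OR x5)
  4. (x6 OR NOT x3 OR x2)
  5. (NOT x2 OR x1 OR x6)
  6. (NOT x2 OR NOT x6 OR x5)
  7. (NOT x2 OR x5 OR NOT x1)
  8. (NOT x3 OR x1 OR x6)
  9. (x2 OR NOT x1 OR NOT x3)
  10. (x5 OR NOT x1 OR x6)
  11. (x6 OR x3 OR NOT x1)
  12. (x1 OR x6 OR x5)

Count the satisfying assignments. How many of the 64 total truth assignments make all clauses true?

18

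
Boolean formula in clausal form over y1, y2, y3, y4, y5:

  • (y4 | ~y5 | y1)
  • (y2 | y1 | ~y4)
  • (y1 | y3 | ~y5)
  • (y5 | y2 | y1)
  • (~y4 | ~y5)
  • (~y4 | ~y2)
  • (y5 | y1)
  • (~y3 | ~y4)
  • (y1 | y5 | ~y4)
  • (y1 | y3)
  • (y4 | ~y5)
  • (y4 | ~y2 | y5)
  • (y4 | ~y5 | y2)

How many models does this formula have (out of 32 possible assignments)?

The models are:
  y1=1 y2=0 y3=0 y4=0 y5=0
  y1=1 y2=0 y3=0 y4=1 y5=0
  y1=1 y2=0 y3=1 y4=0 y5=0
Count: 3.

3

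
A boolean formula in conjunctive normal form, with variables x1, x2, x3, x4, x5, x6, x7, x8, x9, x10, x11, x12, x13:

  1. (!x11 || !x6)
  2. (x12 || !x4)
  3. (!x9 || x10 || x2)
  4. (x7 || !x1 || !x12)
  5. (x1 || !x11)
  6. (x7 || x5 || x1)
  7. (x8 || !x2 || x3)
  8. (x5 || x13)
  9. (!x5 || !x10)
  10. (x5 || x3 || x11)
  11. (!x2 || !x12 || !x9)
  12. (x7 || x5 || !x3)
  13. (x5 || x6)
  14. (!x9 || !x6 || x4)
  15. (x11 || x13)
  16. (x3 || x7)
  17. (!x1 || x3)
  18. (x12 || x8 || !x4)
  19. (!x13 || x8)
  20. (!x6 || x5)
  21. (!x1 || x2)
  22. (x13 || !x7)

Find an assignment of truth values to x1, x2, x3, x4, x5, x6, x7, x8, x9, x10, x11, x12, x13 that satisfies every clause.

x1 = 1  x2 = 1  x3 = 1  x4 = 0  x5 = 1  x6 = 0  x7 = 1  x8 = 1  x9 = 0  x10 = 0  x11 = 0  x12 = 0  x13 = 1

Check each clause:
  1. (!x6 || !x11) — !x6 is true.
  2. (x12 || !x4) — !x4 is true.
  3. (x2 || x10 || !x9) — x2 is true.
  4. (x7 || !x12 || !x1) — !x12 is true.
  5. (!x11 || x1) — x1 is true.
  6. (x7 || x1 || x5) — x1 is true.
  7. (x8 || !x2 || x3) — x8 is true.
  8. (x5 || x13) — x5 is true.
  9. (!x5 || !x10) — !x10 is true.
  10. (x3 || x11 || x5) — x3 is true.
  11. (!x9 || !x12 || !x2) — !x12 is true.
  12. (x5 || x7 || !x3) — x5 is true.
  13. (x5 || x6) — x5 is true.
  14. (!x6 || x4 || !x9) — !x6 is true.
  15. (x13 || x11) — x13 is true.
  16. (x7 || x3) — x3 is true.
  17. (!x1 || x3) — x3 is true.
  18. (x8 || !x4 || x12) — x8 is true.
  19. (x8 || !x13) — x8 is true.
  20. (!x6 || x5) — !x6 is true.
  21. (!x1 || x2) — x2 is true.
  22. (x13 || !x7) — x13 is true.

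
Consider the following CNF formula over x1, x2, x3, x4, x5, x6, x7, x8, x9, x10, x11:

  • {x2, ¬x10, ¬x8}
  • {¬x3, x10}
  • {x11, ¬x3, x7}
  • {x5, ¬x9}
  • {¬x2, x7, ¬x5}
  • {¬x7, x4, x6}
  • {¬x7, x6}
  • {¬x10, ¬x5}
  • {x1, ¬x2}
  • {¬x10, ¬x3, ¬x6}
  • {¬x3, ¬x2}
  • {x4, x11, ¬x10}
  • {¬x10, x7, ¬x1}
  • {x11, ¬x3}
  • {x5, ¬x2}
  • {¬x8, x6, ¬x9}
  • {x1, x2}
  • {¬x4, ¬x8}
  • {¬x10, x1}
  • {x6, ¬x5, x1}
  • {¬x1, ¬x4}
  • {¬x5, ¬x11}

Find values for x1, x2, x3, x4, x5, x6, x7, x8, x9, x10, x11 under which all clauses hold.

x1=True, x2=False, x3=False, x4=False, x5=True, x6=True, x7=True, x8=False, x9=False, x10=False, x11=False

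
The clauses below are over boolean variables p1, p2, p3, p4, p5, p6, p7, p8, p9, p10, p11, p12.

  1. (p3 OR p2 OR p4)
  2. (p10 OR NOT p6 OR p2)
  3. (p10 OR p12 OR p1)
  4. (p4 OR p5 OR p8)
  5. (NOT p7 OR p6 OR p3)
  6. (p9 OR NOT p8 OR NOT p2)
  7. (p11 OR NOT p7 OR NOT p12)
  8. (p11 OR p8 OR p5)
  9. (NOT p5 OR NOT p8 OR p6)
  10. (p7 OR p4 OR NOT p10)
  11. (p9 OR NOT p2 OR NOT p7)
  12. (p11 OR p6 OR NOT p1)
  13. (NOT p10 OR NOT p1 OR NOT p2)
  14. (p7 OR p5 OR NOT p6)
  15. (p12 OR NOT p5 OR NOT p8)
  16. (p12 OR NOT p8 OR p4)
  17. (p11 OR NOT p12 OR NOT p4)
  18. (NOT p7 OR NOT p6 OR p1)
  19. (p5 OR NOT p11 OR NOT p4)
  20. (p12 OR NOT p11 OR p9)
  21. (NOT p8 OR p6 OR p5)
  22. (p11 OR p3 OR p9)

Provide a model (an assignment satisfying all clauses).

p1=0  p2=0  p3=1  p4=0  p5=1  p6=0  p7=1  p8=0  p9=0  p10=1  p11=0  p12=0

Check each clause:
  1. (p2 OR p3 OR p4) — p3 is true.
  2. (NOT p6 OR p10 OR p2) — p10 is true.
  3. (p12 OR p10 OR p1) — p10 is true.
  4. (p8 OR p5 OR p4) — p5 is true.
  5. (NOT p7 OR p3 OR p6) — p3 is true.
  6. (p9 OR NOT p8 OR NOT p2) — NOT p8 is true.
  7. (NOT p7 OR NOT p12 OR p11) — NOT p12 is true.
  8. (p5 OR p11 OR p8) — p5 is true.
  9. (p6 OR NOT p8 OR NOT p5) — NOT p8 is true.
  10. (p7 OR NOT p10 OR p4) — p7 is true.
  11. (NOT p7 OR NOT p2 OR p9) — NOT p2 is true.
  12. (p6 OR p11 OR NOT p1) — NOT p1 is true.
  13. (NOT p1 OR NOT p10 OR NOT p2) — NOT p1 is true.
  14. (NOT p6 OR p5 OR p7) — NOT p6 is true.
  15. (p12 OR NOT p5 OR NOT p8) — NOT p8 is true.
  16. (p4 OR p12 OR NOT p8) — NOT p8 is true.
  17. (NOT p12 OR p11 OR NOT p4) — NOT p4 is true.
  18. (NOT p7 OR NOT p6 OR p1) — NOT p6 is true.
  19. (NOT p11 OR NOT p4 OR p5) — p5 is true.
  20. (p9 OR NOT p11 OR p12) — NOT p11 is true.
  21. (NOT p8 OR p5 OR p6) — NOT p8 is true.
  22. (p3 OR p11 OR p9) — p3 is true.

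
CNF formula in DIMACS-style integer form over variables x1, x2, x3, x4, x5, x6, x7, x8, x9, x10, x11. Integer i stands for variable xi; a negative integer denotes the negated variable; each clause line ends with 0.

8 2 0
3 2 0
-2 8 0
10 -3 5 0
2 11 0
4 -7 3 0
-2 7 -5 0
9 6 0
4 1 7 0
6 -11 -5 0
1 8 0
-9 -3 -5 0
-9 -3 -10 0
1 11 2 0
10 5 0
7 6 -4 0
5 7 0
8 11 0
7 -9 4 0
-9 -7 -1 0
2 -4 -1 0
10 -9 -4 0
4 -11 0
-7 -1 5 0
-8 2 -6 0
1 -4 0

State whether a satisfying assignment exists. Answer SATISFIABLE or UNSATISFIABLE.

SATISFIABLE

Try x1 = True.
Set x2 = True and propagate.
  then x8 is forced to True.
The remaining clauses are satisfied by x3 = False, x4 = True, x5 = True, x6 = True, x7 = True, x9 = False, x10 = True, x11 = False.
So x1=1, x2=1, x3=0, x4=1, x5=1, x6=1, x7=1, x8=1, x9=0, x10=1, x11=0 is a satisfying assignment.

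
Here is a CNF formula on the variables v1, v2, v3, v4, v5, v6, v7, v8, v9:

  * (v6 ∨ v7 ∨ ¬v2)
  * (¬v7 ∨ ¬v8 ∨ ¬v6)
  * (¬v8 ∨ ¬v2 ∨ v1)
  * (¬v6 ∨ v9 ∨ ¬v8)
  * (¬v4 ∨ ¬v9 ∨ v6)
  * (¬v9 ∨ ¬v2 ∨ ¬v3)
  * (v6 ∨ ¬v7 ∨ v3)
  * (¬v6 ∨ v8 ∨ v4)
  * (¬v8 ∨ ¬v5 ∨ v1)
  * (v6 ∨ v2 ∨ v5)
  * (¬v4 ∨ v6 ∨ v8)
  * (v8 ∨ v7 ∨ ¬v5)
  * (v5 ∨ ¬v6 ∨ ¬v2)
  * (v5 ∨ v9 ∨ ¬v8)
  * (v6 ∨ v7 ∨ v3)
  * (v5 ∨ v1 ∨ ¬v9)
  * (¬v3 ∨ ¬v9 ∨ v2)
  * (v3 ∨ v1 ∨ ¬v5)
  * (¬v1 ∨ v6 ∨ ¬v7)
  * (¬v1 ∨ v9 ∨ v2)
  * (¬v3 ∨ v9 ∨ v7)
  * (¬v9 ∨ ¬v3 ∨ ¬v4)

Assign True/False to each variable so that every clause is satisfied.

v1=0, v2=0, v3=1, v4=1, v5=0, v6=1, v7=1, v8=0, v9=0

Set v1 = False and propagate.
Try v2 = False.
Branch on v3: take v3 = True.
  then v9 is forced to False.
  then v7 is forced to True.
For the remaining variables, v4 = True, v5 = False, v6 = True, v8 = False works.
Every clause has at least one true literal under this assignment.
Check each clause:
  1. (¬v2 ∨ v6 ∨ v7) — ¬v2 is true.
  2. (¬v7 ∨ ¬v6 ∨ ¬v8) — ¬v8 is true.
  3. (v1 ∨ ¬v2 ∨ ¬v8) — ¬v8 is true.
  4. (¬v6 ∨ v9 ∨ ¬v8) — ¬v8 is true.
  5. (¬v4 ∨ v6 ∨ ¬v9) — v6 is true.
  6. (¬v9 ∨ ¬v2 ∨ ¬v3) — ¬v2 is true.
  7. (v3 ∨ v6 ∨ ¬v7) — v3 is true.
  8. (¬v6 ∨ v8 ∨ v4) — v4 is true.
  9. (¬v5 ∨ v1 ∨ ¬v8) — ¬v8 is true.
  10. (v2 ∨ v5 ∨ v6) — v6 is true.
  11. (v6 ∨ ¬v4 ∨ v8) — v6 is true.
  12. (v8 ∨ ¬v5 ∨ v7) — ¬v5 is true.
  13. (v5 ∨ ¬v2 ∨ ¬v6) — ¬v2 is true.
  14. (v9 ∨ v5 ∨ ¬v8) — ¬v8 is true.
  15. (v3 ∨ v6 ∨ v7) — v3 is true.
  16. (v1 ∨ v5 ∨ ¬v9) — ¬v9 is true.
  17. (¬v3 ∨ ¬v9 ∨ v2) — ¬v9 is true.
  18. (¬v5 ∨ v3 ∨ v1) — v3 is true.
  19. (¬v7 ∨ ¬v1 ∨ v6) — v6 is true.
  20. (v2 ∨ ¬v1 ∨ v9) — ¬v1 is true.
  21. (v7 ∨ v9 ∨ ¬v3) — v7 is true.
  22. (¬v4 ∨ ¬v3 ∨ ¬v9) — ¬v9 is true.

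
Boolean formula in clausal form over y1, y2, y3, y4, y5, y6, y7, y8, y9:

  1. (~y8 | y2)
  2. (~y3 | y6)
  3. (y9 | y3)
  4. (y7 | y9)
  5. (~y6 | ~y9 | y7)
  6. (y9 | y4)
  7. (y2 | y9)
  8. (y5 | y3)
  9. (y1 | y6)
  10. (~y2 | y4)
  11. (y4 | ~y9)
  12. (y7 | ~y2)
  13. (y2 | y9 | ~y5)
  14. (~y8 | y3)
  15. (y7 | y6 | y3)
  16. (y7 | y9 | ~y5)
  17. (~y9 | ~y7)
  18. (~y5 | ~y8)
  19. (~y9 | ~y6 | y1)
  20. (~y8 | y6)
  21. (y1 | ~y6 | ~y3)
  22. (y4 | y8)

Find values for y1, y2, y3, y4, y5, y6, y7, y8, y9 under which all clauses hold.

y1 occurs only positively in the remaining clauses — set y1 = True.
y4 occurs only positively in the remaining clauses — set y4 = True.
Set y2 = True and propagate.
  then y7 is forced to True.
  then y9 is forced to False.
  then y3 is forced to True.
  then y6 is forced to True.
Branch on y5: take y5 = True.
  then y8 is forced to False.

y1=T  y2=T  y3=T  y4=T  y5=T  y6=T  y7=T  y8=F  y9=F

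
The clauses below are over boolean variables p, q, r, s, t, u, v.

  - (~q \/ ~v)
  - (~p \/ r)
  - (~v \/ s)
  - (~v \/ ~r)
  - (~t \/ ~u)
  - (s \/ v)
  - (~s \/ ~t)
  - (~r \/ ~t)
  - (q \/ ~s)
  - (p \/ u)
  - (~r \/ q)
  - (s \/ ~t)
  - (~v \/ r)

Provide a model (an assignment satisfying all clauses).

t occurs only negated in the remaining clauses — set t = False.
Try p = False.
  then u is forced to True.
For the remaining variables, q = True, r = False, s = True, v = False works.
Check each clause:
  1. (~q \/ ~v) — ~v is true.
  2. (~p \/ r) — ~p is true.
  3. (s \/ ~v) — ~v is true.
  4. (~v \/ ~r) — ~v is true.
  5. (~t \/ ~u) — ~t is true.
  6. (s \/ v) — s is true.
  7. (~s \/ ~t) — ~t is true.
  8. (~r \/ ~t) — ~t is true.
  9. (q \/ ~s) — q is true.
  10. (u \/ p) — u is true.
  11. (~r \/ q) — q is true.
  12. (~t \/ s) — ~t is true.
  13. (r \/ ~v) — ~v is true.

p=False, q=True, r=False, s=True, t=False, u=True, v=False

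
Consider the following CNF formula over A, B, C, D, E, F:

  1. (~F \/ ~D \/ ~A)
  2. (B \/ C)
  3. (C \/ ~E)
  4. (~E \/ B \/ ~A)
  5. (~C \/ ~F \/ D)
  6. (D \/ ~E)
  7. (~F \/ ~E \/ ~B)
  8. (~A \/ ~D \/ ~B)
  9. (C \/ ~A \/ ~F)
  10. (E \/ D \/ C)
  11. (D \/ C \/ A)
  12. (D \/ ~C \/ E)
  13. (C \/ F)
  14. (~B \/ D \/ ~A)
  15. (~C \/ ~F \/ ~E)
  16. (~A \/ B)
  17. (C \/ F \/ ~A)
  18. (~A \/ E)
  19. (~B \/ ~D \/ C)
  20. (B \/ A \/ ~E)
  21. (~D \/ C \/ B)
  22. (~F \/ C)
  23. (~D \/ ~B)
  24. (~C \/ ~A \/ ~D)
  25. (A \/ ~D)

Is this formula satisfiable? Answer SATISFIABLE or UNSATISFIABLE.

UNSATISFIABLE

C = True:
  A = True:
    propagation gives B=True, D=False; an empty clause results — contradiction.
  A = False:
    propagation gives D=False, F=False, E=False; an empty clause results — contradiction.
C = False:
  propagation gives B=True, E=False, D=True; an empty clause results — contradiction.
Every branch closes, so no satisfying assignment exists.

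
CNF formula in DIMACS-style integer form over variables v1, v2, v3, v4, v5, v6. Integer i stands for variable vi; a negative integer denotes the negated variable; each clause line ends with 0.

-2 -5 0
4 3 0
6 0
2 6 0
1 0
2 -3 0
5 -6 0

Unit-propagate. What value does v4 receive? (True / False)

(v6) is a unit clause: v6 = True.
(v1) is a unit clause: v1 = True.
(v5 | ~v6) with v6 = True leaves only v5, so v5 = True.
(~v2 | ~v5) with v5 = True leaves only ~v2, so v2 = False.
(v2 | ~v3) with v2 = False leaves only ~v3, so v3 = False.
(v4 | v3): since v3 = False, the clause reduces to (v4). v4 = True.

True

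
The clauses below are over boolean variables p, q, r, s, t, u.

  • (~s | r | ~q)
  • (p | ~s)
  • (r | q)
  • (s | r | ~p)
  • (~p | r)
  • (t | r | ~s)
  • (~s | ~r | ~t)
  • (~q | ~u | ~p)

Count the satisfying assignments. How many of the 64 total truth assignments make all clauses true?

21

Case analysis on r and s:
  r=T, s=T: remaining (p,q,t,u) ∈ {(T,F,F,F); (T,F,F,T); (T,T,F,F)} — 3.
  r=T, s=F: t free; 7 ways for (p,q,u) × 2^1 = 14.
  r=F, s=T: a clause becomes empty — 0.
  r=F, s=F: remaining (p,q,t,u) ∈ {(F,T,F,F); (F,T,F,T); (F,T,T,F); (F,T,T,T)} — 4.
Total: 3 + 14 + 0 + 4 = 21.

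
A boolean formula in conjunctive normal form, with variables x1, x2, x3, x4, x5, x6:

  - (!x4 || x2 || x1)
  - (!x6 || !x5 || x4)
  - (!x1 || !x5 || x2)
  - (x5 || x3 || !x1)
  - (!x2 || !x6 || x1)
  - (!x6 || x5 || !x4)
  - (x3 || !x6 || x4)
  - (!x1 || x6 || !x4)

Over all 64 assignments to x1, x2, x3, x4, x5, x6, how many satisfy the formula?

Case analysis on x1 and x4:
  x1=T, x4=T: remaining (x2,x3,x5,x6) ∈ {(T,F,T,T); (T,T,T,T)} — 2.
  x1=T, x4=F: 6 of the 16 assignments to (x2,x3,x5,x6) work.
  x1=F, x4=T: remaining (x2,x3,x5,x6) ∈ {(T,F,F,F); (T,F,T,F); (T,T,F,F); (T,T,T,F)} — 4.
  x1=F, x4=F: 9 of the 16 assignments to (x2,x3,x5,x6) work.
Total: 2 + 6 + 4 + 9 = 21.

21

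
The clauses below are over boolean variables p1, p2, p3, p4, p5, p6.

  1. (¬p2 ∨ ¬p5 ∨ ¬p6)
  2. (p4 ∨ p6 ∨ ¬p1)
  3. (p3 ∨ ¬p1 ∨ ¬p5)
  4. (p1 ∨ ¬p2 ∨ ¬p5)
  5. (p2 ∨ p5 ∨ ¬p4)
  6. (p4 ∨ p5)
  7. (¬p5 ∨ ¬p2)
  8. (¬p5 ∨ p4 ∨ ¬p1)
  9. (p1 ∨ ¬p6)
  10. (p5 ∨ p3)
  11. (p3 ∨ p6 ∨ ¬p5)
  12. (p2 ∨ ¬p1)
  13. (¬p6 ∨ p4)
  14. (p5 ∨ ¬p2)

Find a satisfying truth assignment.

p1 = False, p2 = False, p3 = True, p4 = False, p5 = True, p6 = False

Check each clause:
  1. (¬p2 ∨ ¬p5 ∨ ¬p6) — ¬p6 is true.
  2. (¬p1 ∨ p6 ∨ p4) — ¬p1 is true.
  3. (¬p5 ∨ ¬p1 ∨ p3) — p3 is true.
  4. (¬p2 ∨ ¬p5 ∨ p1) — ¬p2 is true.
  5. (p5 ∨ p2 ∨ ¬p4) — ¬p4 is true.
  6. (p4 ∨ p5) — p5 is true.
  7. (¬p5 ∨ ¬p2) — ¬p2 is true.
  8. (p4 ∨ ¬p5 ∨ ¬p1) — ¬p1 is true.
  9. (p1 ∨ ¬p6) — ¬p6 is true.
  10. (p5 ∨ p3) — p3 is true.
  11. (p3 ∨ p6 ∨ ¬p5) — p3 is true.
  12. (p2 ∨ ¬p1) — ¬p1 is true.
  13. (p4 ∨ ¬p6) — ¬p6 is true.
  14. (¬p2 ∨ p5) — p5 is true.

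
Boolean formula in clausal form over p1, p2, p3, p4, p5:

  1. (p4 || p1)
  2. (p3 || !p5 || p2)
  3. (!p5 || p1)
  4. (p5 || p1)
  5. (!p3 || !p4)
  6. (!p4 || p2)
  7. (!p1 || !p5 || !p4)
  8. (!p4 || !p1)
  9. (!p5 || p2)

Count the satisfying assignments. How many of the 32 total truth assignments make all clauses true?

The models are:
  p1=1 p2=0 p3=0 p4=0 p5=0
  p1=1 p2=0 p3=1 p4=0 p5=0
  p1=1 p2=1 p3=0 p4=0 p5=0
  p1=1 p2=1 p3=0 p4=0 p5=1
  p1=1 p2=1 p3=1 p4=0 p5=0
  p1=1 p2=1 p3=1 p4=0 p5=1
Count: 6.

6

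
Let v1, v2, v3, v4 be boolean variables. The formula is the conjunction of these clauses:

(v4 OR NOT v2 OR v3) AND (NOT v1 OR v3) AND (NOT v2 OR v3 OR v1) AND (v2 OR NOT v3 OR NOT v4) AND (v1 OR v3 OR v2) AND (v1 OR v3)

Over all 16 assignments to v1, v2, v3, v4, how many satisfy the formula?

6

Satisfying assignments:
  v1=F v2=F v3=T v4=F
  v1=F v2=T v3=T v4=F
  v1=F v2=T v3=T v4=T
  v1=T v2=F v3=T v4=F
  v1=T v2=T v3=T v4=F
  v1=T v2=T v3=T v4=T
Count: 6.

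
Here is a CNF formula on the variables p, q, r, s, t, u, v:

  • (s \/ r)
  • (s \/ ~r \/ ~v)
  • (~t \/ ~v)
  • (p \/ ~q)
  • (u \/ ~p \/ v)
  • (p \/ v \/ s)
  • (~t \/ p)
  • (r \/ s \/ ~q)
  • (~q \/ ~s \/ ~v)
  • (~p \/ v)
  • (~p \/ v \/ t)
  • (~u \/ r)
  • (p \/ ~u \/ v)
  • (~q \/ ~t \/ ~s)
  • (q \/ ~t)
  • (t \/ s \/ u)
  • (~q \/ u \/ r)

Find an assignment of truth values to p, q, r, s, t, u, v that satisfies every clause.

Branch on p: take p = False.
  then q is forced to False.
  then t is forced to False.
Set r = False and propagate.
  then s is forced to True.
  then u is forced to False.
v is now unconstrained; take v = False.

p=F, q=F, r=F, s=T, t=F, u=F, v=F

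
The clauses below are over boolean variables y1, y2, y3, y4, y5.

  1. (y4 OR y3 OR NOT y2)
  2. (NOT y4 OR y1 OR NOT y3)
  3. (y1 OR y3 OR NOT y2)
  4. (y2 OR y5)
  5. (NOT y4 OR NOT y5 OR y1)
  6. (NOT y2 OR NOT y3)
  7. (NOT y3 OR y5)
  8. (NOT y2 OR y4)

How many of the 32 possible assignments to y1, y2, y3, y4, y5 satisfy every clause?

8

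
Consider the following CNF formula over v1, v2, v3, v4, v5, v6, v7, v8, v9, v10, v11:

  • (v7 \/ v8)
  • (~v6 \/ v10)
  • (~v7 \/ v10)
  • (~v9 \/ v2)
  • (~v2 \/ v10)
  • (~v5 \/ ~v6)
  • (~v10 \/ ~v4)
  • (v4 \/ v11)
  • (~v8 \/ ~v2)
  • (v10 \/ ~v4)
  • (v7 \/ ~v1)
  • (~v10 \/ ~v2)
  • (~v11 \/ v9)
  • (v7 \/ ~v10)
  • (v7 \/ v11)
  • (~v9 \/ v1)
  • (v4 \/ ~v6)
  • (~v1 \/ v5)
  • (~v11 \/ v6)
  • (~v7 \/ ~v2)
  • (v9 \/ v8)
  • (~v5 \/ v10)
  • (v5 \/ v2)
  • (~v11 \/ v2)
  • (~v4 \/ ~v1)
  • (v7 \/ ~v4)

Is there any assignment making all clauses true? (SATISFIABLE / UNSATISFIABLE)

v10 = True:
  propagation gives v4=False, v11=True, v2=False; an empty clause results — contradiction.
v10 = False:
  propagation gives v6=False, v7=False, v8=True, v2=False; an empty clause results — contradiction.
Every branch closes, so no satisfying assignment exists.

UNSATISFIABLE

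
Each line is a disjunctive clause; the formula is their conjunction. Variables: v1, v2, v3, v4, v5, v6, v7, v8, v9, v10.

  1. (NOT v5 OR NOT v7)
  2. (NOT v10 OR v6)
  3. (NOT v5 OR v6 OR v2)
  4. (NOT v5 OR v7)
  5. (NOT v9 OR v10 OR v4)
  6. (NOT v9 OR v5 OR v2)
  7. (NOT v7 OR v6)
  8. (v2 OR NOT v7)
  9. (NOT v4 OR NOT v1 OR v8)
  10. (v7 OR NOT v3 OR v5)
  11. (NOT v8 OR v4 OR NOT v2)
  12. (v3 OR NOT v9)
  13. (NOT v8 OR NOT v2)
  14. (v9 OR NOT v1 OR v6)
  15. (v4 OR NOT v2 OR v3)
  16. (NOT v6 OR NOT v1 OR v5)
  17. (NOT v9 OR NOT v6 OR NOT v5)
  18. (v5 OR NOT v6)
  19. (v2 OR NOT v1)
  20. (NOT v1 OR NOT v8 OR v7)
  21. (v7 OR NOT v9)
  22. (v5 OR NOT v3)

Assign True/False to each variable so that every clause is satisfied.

v1 = F, v2 = F, v3 = F, v4 = F, v5 = F, v6 = F, v7 = F, v8 = T, v9 = F, v10 = F

Check each clause:
  1. (NOT v7 OR NOT v5) — NOT v7 is true.
  2. (v6 OR NOT v10) — NOT v10 is true.
  3. (v2 OR NOT v5 OR v6) — NOT v5 is true.
  4. (NOT v5 OR v7) — NOT v5 is true.
  5. (v10 OR v4 OR NOT v9) — NOT v9 is true.
  6. (v2 OR NOT v9 OR v5) — NOT v9 is true.
  7. (NOT v7 OR v6) — NOT v7 is true.
  8. (v2 OR NOT v7) — NOT v7 is true.
  9. (NOT v4 OR NOT v1 OR v8) — v8 is true.
  10. (NOT v3 OR v7 OR v5) — NOT v3 is true.
  11. (NOT v2 OR NOT v8 OR v4) — NOT v2 is true.
  12. (NOT v9 OR v3) — NOT v9 is true.
  13. (NOT v2 OR NOT v8) — NOT v2 is true.
  14. (v9 OR v6 OR NOT v1) — NOT v1 is true.
  15. (NOT v2 OR v4 OR v3) — NOT v2 is true.
  16. (NOT v1 OR NOT v6 OR v5) — NOT v6 is true.
  17. (NOT v5 OR NOT v6 OR NOT v9) — NOT v6 is true.
  18. (NOT v6 OR v5) — NOT v6 is true.
  19. (NOT v1 OR v2) — NOT v1 is true.
  20. (NOT v1 OR NOT v8 OR v7) — NOT v1 is true.
  21. (NOT v9 OR v7) — NOT v9 is true.
  22. (NOT v3 OR v5) — NOT v3 is true.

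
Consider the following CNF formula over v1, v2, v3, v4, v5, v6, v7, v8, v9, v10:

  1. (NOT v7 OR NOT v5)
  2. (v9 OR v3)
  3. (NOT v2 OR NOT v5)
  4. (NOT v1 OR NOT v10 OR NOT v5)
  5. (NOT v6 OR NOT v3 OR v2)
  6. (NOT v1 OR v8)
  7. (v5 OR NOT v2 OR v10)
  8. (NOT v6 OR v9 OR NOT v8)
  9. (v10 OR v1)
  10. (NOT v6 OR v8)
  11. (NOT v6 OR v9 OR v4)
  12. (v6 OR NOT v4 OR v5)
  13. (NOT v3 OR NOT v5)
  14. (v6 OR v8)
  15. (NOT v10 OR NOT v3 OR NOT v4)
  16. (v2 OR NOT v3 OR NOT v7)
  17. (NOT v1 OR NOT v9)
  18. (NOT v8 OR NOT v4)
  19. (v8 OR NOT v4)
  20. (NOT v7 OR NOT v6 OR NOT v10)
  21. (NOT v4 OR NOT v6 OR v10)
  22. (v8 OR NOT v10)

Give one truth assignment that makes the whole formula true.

Try v1 = True.
  then v8 is forced to True.
  then v9 is forced to False.
  then v3 is forced to True.
  then v6 is forced to False.
  then v5 is forced to False.
  then v4 is forced to False.
Branch on v2: take v2 = True.
  then v10 is forced to True.
v7 is now unconstrained; take v7 = True.
Every clause has at least one true literal under this assignment.

v1 = T  v2 = T  v3 = T  v4 = F  v5 = F  v6 = F  v7 = T  v8 = T  v9 = F  v10 = T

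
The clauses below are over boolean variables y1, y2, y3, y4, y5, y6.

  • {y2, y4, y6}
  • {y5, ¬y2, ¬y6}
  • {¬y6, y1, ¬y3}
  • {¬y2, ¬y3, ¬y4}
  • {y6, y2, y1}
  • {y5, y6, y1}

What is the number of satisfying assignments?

Case analysis on y6 and y2:
  y6=1, y2=1: 5 of the 16 assignments to (y1,y3,y4,y5) work.
  y6=1, y2=0: y4, y5 free; 3 ways for (y1,y3) × 2^2 = 12.
  y6=0, y2=1: 9 of the 16 assignments to (y1,y3,y4,y5) work.
  y6=0, y2=0: remaining (y1,y3,y4,y5) ∈ {(1,0,1,0); (1,0,1,1); (1,1,1,0); (1,1,1,1)} — 4.
Total: 5 + 12 + 9 + 4 = 30.

30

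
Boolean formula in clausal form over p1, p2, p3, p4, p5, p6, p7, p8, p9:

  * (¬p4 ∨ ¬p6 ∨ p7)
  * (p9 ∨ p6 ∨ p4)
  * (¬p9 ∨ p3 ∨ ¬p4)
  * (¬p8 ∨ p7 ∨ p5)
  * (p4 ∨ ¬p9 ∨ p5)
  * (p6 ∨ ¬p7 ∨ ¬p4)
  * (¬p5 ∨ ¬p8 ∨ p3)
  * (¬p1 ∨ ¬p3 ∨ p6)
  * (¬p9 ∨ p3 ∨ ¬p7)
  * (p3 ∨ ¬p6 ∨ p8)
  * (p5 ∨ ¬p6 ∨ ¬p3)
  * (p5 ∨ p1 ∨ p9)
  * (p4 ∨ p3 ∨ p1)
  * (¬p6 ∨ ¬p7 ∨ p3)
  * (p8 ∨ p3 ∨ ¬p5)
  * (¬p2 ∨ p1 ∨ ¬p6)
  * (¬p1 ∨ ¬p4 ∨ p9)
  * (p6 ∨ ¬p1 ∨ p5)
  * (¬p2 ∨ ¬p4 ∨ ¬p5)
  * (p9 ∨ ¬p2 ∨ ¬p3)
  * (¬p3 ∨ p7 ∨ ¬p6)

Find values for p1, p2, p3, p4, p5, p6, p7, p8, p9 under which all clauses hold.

p1=F, p2=T, p3=T, p4=F, p5=T, p6=F, p7=F, p8=T, p9=T

Branch on p1: take p1 = False.
Set p2 = True and propagate.
  then p6 is forced to False.
Set p3 = True and propagate.
  then p9 is forced to True.
For the remaining variables, p4 = False, p5 = True, p7 = False, p8 = True works.
Every clause has at least one true literal under this assignment.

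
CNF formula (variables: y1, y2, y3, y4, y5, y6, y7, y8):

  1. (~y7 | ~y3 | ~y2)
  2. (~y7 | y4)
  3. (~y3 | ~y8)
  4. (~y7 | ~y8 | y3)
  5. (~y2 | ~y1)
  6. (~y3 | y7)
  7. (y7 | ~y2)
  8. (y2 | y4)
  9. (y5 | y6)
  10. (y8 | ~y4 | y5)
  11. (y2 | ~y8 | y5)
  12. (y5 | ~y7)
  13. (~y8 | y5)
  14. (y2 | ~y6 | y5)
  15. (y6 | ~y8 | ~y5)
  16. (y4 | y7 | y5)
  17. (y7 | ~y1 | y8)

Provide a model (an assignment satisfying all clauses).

y1=T, y2=F, y3=F, y4=T, y5=T, y6=T, y7=F, y8=T

Branch on y1: take y1 = True.
  then y2 is forced to False.
  then y4 is forced to True.
Branch on y3: take y3 = False.
The remaining clauses are satisfied by y5 = True, y6 = True, y7 = False, y8 = True.
Every clause has at least one true literal under this assignment.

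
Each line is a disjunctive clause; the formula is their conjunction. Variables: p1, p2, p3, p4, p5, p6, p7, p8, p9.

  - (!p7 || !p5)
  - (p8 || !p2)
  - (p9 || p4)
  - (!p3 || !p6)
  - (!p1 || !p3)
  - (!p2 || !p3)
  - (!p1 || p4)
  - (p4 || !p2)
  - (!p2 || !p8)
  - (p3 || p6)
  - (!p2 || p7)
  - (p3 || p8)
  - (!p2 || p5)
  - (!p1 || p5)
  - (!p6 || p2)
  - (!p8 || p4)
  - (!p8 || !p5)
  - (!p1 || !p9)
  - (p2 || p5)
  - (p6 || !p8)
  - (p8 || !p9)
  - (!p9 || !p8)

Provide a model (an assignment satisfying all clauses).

p1 = False, p2 = False, p3 = True, p4 = True, p5 = True, p6 = False, p7 = False, p8 = False, p9 = False

Check each clause:
  1. (!p5 || !p7) — !p7 is true.
  2. (p8 || !p2) — !p2 is true.
  3. (p9 || p4) — p4 is true.
  4. (!p6 || !p3) — !p6 is true.
  5. (!p1 || !p3) — !p1 is true.
  6. (!p3 || !p2) — !p2 is true.
  7. (!p1 || p4) — p4 is true.
  8. (!p2 || p4) — p4 is true.
  9. (!p8 || !p2) — !p8 is true.
  10. (p3 || p6) — p3 is true.
  11. (!p2 || p7) — !p2 is true.
  12. (p8 || p3) — p3 is true.
  13. (p5 || !p2) — p5 is true.
  14. (!p1 || p5) — p5 is true.
  15. (p2 || !p6) — !p6 is true.
  16. (p4 || !p8) — !p8 is true.
  17. (!p8 || !p5) — !p8 is true.
  18. (!p9 || !p1) — !p1 is true.
  19. (p2 || p5) — p5 is true.
  20. (p6 || !p8) — !p8 is true.
  21. (!p9 || p8) — !p9 is true.
  22. (!p9 || !p8) — !p8 is true.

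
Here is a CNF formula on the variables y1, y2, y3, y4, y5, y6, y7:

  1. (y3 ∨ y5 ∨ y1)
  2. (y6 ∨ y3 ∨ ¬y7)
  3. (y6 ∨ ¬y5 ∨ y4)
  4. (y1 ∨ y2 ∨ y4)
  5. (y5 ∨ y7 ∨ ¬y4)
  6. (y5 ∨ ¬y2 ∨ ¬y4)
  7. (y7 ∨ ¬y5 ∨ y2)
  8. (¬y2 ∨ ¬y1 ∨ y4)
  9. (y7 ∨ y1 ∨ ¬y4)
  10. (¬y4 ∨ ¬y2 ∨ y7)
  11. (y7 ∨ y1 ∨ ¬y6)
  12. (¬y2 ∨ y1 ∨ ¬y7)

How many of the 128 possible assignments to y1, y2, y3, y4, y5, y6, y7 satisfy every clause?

Case analysis on y4 and y7:
  y4=1, y7=1: 14 of the 32 assignments to (y1,y2,y3,y5,y6) work.
  y4=1, y7=0: a clause becomes empty — 0.
  y4=0, y7=1: 5 of the 32 assignments to (y1,y2,y3,y5,y6) work.
  y4=0, y7=0: 5 of the 32 assignments to (y1,y2,y3,y5,y6) work.
Total: 14 + 0 + 5 + 5 = 24.

24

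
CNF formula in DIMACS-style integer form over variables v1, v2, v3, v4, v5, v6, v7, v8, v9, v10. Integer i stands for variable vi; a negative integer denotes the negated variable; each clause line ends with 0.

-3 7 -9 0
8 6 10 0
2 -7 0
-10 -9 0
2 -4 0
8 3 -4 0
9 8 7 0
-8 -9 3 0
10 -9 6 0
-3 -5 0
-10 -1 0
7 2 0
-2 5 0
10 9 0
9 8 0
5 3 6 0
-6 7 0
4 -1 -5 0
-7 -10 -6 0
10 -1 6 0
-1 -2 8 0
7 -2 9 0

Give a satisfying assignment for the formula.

v1=F, v2=T, v3=F, v4=F, v5=T, v6=F, v7=T, v8=T, v9=F, v10=T

Pure literal: v1 appears only negated; assign v1 = False.
Set v2 = True and propagate.
  then v5 is forced to True.
  then v3 is forced to False.
Branch on v4: take v4 = False.
The remaining clauses are satisfied by v6 = False, v7 = True, v8 = True, v9 = False, v10 = True.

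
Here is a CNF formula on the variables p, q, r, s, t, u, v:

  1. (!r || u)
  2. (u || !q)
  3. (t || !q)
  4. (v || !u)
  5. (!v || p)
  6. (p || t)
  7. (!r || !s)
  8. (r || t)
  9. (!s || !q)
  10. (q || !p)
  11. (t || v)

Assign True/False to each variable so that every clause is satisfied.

s occurs only negated in the remaining clauses — set s = False.
t occurs only positively in the remaining clauses — set t = True.
Try p = True.
  then q is forced to True.
  then u is forced to True.
  then v is forced to True.
r is now unconstrained; take r = True.

p=T  q=T  r=T  s=F  t=T  u=T  v=T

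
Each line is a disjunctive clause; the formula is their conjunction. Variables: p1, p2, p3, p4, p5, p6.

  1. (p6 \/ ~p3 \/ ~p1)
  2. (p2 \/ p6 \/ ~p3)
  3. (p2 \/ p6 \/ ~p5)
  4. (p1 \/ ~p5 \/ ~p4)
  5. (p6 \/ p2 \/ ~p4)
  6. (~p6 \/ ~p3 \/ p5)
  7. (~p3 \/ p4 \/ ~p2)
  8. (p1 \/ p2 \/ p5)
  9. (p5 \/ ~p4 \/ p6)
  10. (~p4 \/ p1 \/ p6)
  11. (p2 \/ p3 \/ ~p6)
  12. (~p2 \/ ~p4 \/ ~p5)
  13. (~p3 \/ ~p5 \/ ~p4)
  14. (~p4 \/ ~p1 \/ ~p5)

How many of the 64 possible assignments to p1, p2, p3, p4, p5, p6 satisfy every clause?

Case analysis on p4 and p5:
  p4=1, p5=1: a clause becomes empty — 0.
  p4=1, p5=0: remaining (p1,p2,p3,p6) ∈ {(0,1,0,1); (1,1,0,1)} — 2.
  p4=0, p5=1: p1 free; 3 ways for (p2,p3,p6) × 2^1 = 6.
  p4=0, p5=0: 5 of the 16 assignments to (p1,p2,p3,p6) work.
Total: 0 + 2 + 6 + 5 = 13.

13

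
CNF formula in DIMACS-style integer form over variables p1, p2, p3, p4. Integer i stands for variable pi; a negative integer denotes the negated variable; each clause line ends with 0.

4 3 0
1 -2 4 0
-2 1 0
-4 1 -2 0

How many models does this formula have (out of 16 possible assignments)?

9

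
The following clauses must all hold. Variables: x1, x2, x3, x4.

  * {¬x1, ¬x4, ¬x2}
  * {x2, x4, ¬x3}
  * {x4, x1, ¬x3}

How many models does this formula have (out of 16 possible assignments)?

Case analysis on x4 and x1:
  x4=T, x1=T: remaining (x2,x3) ∈ {(F,F); (F,T)} — 2.
  x4=T, x1=F: remaining (x2,x3) ∈ {(F,F); (F,T); (T,F); (T,T)} — 4.
  x4=F, x1=T: remaining (x2,x3) ∈ {(F,F); (T,F); (T,T)} — 3.
  x4=F, x1=F: remaining (x2,x3) ∈ {(F,F); (T,F)} — 2.
Total: 2 + 4 + 3 + 2 = 11.

11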